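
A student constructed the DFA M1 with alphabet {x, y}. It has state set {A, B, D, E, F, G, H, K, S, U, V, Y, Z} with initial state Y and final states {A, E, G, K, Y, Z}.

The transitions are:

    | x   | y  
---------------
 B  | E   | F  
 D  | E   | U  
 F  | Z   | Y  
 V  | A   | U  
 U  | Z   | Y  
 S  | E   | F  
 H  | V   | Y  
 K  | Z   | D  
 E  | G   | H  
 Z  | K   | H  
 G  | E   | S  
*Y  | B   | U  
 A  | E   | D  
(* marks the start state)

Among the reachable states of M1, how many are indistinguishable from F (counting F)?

2

Initial partition by acceptance: {A,E,G,K,Y,Z} | {B,D,F,H,S,U,V}.
Refine {A,E,G,K,Y,Z} on symbol x: members go to different blocks, giving {A,E,G,K,Z} and {Y}.
On input x, block {B,D,F,H,S,U,V} splits into {B,D,F,S,U,V} and {H}.
On input y, block {A,E,G,K,Z} splits into {A,G,K} and {E,Z}.
Split {B,D,F,S,U,V} by δ(·,x) → {B,D,F,S,U} and {V}.
Refine {B,D,F,S,U} on symbol y: members go to different blocks, giving {B,D,S} and {F,U}.
No further refinement is possible. Final partition (7 blocks): {A,G,K} | {B,D,S} | {Y} | {H} | {E,Z} | {V} | {F,U}.
State F belongs to the block {F,U}, which has 2 states.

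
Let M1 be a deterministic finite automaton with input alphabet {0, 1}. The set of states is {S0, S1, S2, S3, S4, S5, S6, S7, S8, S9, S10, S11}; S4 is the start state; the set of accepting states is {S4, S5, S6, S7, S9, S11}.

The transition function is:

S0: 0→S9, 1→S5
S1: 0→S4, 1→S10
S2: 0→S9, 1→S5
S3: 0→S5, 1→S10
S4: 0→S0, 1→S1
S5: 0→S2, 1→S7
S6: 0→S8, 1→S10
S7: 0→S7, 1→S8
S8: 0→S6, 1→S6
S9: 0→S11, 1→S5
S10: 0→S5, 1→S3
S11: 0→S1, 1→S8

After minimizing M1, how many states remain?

Initial partition by acceptance: {S4,S5,S6,S7,S9,S11} | {S0,S1,S2,S3,S8,S10}.
On input 0, block {S4,S5,S6,S7,S9,S11} splits into {S4,S5,S6,S11} and {S7,S9}.
On input 1, block {S4,S5,S6,S11} splits into {S4,S6,S11} and {S5}.
Refine {S0,S1,S2,S3,S8,S10} on symbol 0: members go to different blocks, giving {S0,S2} and {S1,S8} and {S3,S10}.
Split {S4,S6,S11} by δ(·,0) → {S6,S11} and {S4}.
On input 1, block {S6,S11} splits into {S6} and {S11}.
Refine {S7,S9} on symbol 0: members go to different blocks, giving {S7} and {S9}.
On input 0, block {S1,S8} splits into {S1} and {S8}.
No further refinement is possible. Final partition (10 blocks): {S6} | {S0,S2} | {S7} | {S5} | {S1} | {S3,S10} | {S4} | {S11} | {S9} | {S8}.

10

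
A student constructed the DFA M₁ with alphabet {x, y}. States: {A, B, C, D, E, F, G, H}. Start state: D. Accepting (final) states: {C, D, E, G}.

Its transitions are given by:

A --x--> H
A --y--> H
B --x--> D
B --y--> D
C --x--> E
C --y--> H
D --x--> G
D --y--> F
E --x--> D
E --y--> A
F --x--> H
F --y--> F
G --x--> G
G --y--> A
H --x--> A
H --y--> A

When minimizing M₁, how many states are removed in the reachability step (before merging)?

No path from D leads to B, C, E; the other 5 states are all reachable.

3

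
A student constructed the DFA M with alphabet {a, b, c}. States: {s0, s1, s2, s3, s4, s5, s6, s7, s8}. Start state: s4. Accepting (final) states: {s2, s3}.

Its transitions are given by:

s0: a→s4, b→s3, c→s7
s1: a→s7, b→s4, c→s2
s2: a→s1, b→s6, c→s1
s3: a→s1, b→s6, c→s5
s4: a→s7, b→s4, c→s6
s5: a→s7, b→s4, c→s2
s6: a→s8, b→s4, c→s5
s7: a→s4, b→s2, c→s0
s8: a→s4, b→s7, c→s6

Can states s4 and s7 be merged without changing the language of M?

All states are reachable from the start state.
Initial partition by acceptance: {s2,s3} | {s0,s1,s4,s5,s6,s7,s8}.
Refine {s0,s1,s4,s5,s6,s7,s8} on symbol b: members go to different blocks, giving {s1,s4,s5,s6,s8} and {s0,s7}.
On input a, block {s1,s4,s5,s6,s8} splits into {s1,s4,s5} and {s6,s8}.
Split {s1,s4,s5} by δ(·,c) → {s1,s5} and {s4}.
On input a, block {s6,s8} splits into {s6} and {s8}.
No further refinement is possible. Final partition (6 blocks): {s2,s3} | {s1,s5} | {s0,s7} | {s6} | {s4} | {s8}.
s4 and s7 end up in different blocks, so they are distinguishable. For instance, the string 'b' is accepted from only s7.

No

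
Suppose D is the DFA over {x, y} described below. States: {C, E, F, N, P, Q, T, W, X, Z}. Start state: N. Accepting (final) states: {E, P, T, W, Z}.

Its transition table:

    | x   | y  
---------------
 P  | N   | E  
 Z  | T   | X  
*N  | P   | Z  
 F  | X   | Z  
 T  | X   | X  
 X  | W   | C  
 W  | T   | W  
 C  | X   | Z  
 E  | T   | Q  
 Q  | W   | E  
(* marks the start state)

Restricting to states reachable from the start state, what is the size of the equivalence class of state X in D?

States {F} cannot be reached from the start state, so discard them.
Initial partition by acceptance: {E,P,T,W,Z} | {C,N,Q,X}.
Refine {E,P,T,W,Z} on symbol x: members go to different blocks, giving {E,W,Z} and {P,T}.
Split {E,W,Z} by δ(·,y) → {E,Z} and {W}.
Split {C,N,Q,X} by δ(·,x) → {Q,X} and {N} and {C}.
On input y, block {Q,X} splits into {X} and {Q}.
On input y, block {E,Z} splits into {E} and {Z}.
Refine {P,T} on symbol x: members go to different blocks, giving {P} and {T}.
No further refinement is possible. Final partition (9 blocks): {E} | {X} | {P} | {W} | {N} | {C} | {Q} | {Z} | {T}.
State X belongs to the block {X}, which has 1 states.

1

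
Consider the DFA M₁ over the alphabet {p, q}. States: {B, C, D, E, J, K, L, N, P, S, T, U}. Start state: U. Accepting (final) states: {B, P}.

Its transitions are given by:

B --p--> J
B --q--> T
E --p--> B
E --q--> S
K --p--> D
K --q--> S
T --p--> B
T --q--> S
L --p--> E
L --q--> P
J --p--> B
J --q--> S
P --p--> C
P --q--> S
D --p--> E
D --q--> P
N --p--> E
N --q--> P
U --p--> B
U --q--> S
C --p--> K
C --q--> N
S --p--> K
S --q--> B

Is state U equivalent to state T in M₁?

States {L} cannot be reached from the start state, so discard them.
Initial partition by acceptance: {B,P} | {C,D,E,J,K,N,S,T,U}.
Refine {C,D,E,J,K,N,S,T,U} on symbol p: members go to different blocks, giving {C,D,K,N,S} and {E,J,T,U}.
On input p, block {B,P} splits into {P} and {B}.
Split {C,D,K,N,S} by δ(·,p) → {C,K,S} and {D,N}.
On input p, block {C,K,S} splits into {C,S} and {K}.
Split {C,S} by δ(·,q) → {S} and {C}.
Stable partition: {P} | {S} | {E,J,T,U} | {B} | {D,N} | {K} | {C} — 7 equivalence classes.
U and T lie in the same block of the stable partition, so they are equivalent — no string distinguishes them.

Yes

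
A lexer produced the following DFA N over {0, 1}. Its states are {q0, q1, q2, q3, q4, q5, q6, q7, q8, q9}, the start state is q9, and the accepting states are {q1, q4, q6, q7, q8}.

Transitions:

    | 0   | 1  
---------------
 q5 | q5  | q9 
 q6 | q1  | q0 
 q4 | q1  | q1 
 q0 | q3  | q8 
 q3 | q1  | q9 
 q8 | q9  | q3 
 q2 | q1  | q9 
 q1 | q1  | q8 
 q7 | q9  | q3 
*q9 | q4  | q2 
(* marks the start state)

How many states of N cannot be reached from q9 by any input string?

4

No path from q9 leads to q0, q5, q6, q7; the other 6 states are all reachable.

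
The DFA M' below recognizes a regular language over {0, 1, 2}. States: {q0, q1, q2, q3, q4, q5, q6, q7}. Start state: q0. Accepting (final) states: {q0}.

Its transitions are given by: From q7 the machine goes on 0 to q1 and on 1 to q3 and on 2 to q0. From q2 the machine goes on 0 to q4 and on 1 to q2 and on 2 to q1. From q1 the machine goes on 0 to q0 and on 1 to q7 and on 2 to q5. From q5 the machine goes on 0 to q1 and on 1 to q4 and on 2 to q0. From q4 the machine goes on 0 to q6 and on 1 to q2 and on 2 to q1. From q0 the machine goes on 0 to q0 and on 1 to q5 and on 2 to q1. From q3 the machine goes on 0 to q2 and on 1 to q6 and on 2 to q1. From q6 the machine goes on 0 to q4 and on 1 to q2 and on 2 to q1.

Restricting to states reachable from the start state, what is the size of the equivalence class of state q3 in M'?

Every state is reachable, so we keep all 8.
P0 = {q0} | {q1,q2,q3,q4,q5,q6,q7}.
On input 0, block {q1,q2,q3,q4,q5,q6,q7} splits into {q2,q3,q4,q5,q6,q7} and {q1}.
Refine {q2,q3,q4,q5,q6,q7} on symbol 0: members go to different blocks, giving {q2,q3,q4,q6} and {q5,q7}.
Stable partition: {q0} | {q2,q3,q4,q6} | {q1} | {q5,q7} — 4 equivalence classes.
State q3 belongs to the block {q2,q3,q4,q6}, which has 4 states.

4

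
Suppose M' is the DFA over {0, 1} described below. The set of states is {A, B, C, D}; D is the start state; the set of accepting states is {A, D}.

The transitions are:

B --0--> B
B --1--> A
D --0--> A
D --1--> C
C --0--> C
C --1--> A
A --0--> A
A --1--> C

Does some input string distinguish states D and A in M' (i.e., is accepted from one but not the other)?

Reachable states from the start: {A,C,D}. Unreachable: {B} — drop them.
Start with accepting vs non-accepting: {A,D} | {C}.
No further refinement is possible. Final partition (2 blocks): {A,D} | {C}.
D and A lie in the same block of the stable partition, so they are equivalent — no string distinguishes them.

No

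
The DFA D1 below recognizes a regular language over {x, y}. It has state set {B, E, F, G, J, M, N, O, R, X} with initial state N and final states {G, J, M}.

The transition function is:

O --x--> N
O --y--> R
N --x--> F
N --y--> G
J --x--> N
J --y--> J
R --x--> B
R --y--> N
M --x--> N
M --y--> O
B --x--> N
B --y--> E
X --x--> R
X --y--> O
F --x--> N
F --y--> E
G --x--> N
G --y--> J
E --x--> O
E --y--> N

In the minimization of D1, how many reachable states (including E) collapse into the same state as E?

2

States {M,X} cannot be reached from the start state, so discard them.
P0 = {G,J} | {B,E,F,N,O,R}.
On input y, block {B,E,F,N,O,R} splits into {B,E,F,O,R} and {N}.
Refine {B,E,F,O,R} on symbol x: members go to different blocks, giving {B,F,O} and {E,R}.
The partition is now stable with 4 blocks: {G,J} | {B,F,O} | {N} | {E,R}.
The equivalence class containing E is {E,R}, of size 2.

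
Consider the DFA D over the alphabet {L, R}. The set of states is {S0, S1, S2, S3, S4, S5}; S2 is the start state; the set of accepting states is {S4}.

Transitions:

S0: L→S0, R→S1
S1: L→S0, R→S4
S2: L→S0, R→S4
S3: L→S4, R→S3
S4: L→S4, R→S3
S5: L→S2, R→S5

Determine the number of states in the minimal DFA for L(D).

States {S5} cannot be reached from the start state, so discard them.
Initial partition by acceptance: {S4} | {S0,S1,S2,S3}.
On input L, block {S0,S1,S2,S3} splits into {S0,S1,S2} and {S3}.
Split {S0,S1,S2} by δ(·,R) → {S1,S2} and {S0}.
No further refinement is possible. Final partition (4 blocks): {S4} | {S1,S2} | {S3} | {S0}.

4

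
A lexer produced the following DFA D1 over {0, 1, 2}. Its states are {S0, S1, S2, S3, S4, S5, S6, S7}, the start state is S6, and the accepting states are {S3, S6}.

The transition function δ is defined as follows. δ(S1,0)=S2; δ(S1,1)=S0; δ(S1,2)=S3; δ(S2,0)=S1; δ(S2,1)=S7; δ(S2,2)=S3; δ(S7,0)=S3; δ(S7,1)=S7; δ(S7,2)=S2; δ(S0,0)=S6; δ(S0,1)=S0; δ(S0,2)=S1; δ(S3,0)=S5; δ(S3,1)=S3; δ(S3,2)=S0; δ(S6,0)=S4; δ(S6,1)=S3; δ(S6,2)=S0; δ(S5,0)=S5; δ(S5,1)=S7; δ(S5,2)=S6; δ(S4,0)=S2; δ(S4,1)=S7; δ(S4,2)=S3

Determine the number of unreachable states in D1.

0

Exploring from S6, all states are eventually visited, so none are unreachable.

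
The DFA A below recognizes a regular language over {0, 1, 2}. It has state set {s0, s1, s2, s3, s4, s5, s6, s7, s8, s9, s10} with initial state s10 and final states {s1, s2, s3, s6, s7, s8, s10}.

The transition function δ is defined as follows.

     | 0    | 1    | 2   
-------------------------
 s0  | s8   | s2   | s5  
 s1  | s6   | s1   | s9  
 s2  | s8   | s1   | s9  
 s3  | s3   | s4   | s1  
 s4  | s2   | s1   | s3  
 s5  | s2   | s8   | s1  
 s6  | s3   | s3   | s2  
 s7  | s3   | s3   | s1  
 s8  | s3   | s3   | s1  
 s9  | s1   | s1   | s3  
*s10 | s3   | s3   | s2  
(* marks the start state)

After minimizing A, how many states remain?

Reachable states from the start: {s1,s2,s3,s4,s6,s8,s9,s10}. Unreachable: {s0,s5,s7} — drop them.
Start with accepting vs non-accepting: {s1,s2,s3,s6,s8,s10} | {s4,s9}.
Split {s1,s2,s3,s6,s8,s10} by δ(·,1) → {s1,s2,s6,s8,s10} and {s3}.
Refine {s1,s2,s6,s8,s10} on symbol 0: members go to different blocks, giving {s6,s8,s10} and {s1,s2}.
The partition is now stable with 4 blocks: {s6,s8,s10} | {s4,s9} | {s3} | {s1,s2}.

4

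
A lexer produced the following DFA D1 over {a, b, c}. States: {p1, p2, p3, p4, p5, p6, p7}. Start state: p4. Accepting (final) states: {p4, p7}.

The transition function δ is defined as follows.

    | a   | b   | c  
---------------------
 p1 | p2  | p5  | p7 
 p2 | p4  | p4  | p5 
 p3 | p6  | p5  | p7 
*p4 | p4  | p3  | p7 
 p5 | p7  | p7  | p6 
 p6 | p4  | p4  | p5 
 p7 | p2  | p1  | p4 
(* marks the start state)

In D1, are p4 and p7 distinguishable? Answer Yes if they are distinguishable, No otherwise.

Every state is reachable, so we keep all 7.
P0 = {p4,p7} | {p1,p2,p3,p5,p6}.
Refine {p4,p7} on symbol a: members go to different blocks, giving {p4} and {p7}.
Split {p1,p2,p3,p5,p6} by δ(·,a) → {p1,p3} and {p2,p6} and {p5}.
The partition is now stable with 5 blocks: {p4} | {p1,p3} | {p7} | {p2,p6} | {p5}.
p4 and p7 end up in different blocks, so they are distinguishable. For instance, the string 'a' is accepted from only p4.

Yes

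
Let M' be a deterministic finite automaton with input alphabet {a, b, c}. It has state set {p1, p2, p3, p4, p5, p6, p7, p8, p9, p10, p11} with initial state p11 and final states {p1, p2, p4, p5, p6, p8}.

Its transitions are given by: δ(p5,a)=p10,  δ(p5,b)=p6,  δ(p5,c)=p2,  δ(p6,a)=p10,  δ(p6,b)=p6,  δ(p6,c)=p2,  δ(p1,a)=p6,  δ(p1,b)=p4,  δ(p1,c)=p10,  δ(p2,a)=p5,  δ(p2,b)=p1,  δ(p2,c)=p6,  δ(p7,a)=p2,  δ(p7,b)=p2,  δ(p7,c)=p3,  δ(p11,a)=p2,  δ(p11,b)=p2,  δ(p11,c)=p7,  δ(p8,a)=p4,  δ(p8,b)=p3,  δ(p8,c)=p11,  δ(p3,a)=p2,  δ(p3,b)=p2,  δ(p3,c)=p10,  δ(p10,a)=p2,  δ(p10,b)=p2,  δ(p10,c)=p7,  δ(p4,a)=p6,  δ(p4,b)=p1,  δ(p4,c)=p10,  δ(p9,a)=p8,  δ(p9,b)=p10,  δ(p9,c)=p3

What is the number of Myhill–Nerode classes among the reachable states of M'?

Reachable states from the start: {p1,p2,p3,p4,p5,p6,p7,p10,p11}. Unreachable: {p8,p9} — drop them.
Start with accepting vs non-accepting: {p1,p2,p4,p5,p6} | {p3,p7,p10,p11}.
Split {p1,p2,p4,p5,p6} by δ(·,a) → {p1,p2,p4} and {p5,p6}.
Split {p1,p2,p4} by δ(·,c) → {p1,p4} and {p2}.
Stable partition: {p1,p4} | {p3,p7,p10,p11} | {p5,p6} | {p2} — 4 equivalence classes.

4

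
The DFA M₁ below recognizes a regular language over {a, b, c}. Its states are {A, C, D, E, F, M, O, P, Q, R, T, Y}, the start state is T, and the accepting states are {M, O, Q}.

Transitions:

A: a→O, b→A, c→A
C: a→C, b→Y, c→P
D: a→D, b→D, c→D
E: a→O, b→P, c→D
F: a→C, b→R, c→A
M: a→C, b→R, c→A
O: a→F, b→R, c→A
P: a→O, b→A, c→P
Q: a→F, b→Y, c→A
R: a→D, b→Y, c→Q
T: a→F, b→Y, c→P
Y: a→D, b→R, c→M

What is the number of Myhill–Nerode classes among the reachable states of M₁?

First remove the unreachable states {E}; 11 states remain.
Start with accepting vs non-accepting: {M,O,Q} | {A,C,D,F,P,R,T,Y}.
Refine {A,C,D,F,P,R,T,Y} on symbol a: members go to different blocks, giving {C,D,F,R,T,Y} and {A,P}.
Refine {C,D,F,R,T,Y} on symbol c: members go to different blocks, giving {C,F,T} and {R,Y} and {D}.
Stable partition: {M,O,Q} | {C,F,T} | {A,P} | {R,Y} | {D} — 5 equivalence classes.

5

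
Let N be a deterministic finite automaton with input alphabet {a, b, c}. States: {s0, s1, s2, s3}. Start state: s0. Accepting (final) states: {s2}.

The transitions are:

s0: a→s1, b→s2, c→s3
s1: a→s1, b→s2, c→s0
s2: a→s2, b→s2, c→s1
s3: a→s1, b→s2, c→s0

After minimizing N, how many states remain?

2

All states are reachable from the start state.
Initial partition by acceptance: {s2} | {s0,s1,s3}.
No further refinement is possible. Final partition (2 blocks): {s2} | {s0,s1,s3}.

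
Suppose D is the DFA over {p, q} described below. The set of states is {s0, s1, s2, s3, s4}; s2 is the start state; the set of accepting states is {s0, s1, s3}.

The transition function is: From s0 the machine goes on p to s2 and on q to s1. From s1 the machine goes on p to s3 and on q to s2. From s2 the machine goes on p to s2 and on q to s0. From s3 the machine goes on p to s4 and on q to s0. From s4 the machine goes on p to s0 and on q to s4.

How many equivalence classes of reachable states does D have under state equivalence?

5

All states are reachable from the start state.
Start with accepting vs non-accepting: {s0,s1,s3} | {s2,s4}.
On input p, block {s0,s1,s3} splits into {s0,s3} and {s1}.
Refine {s0,s3} on symbol q: members go to different blocks, giving {s0} and {s3}.
On input p, block {s2,s4} splits into {s2} and {s4}.
The partition is now stable with 5 blocks: {s0} | {s2} | {s1} | {s3} | {s4}.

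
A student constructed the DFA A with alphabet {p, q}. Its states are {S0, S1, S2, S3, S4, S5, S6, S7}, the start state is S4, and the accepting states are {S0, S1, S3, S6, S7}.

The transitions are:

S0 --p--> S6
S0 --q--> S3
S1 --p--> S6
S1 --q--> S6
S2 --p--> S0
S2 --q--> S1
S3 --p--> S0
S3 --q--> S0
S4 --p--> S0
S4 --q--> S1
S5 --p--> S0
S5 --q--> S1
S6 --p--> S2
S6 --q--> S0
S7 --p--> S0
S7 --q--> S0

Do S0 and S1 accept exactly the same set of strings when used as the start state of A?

States {S5,S7} cannot be reached from the start state, so discard them.
Initial partition by acceptance: {S0,S1,S3,S6} | {S2,S4}.
Refine {S0,S1,S3,S6} on symbol p: members go to different blocks, giving {S0,S1,S3} and {S6}.
Split {S0,S1,S3} by δ(·,p) → {S0,S1} and {S3}.
On input q, block {S0,S1} splits into {S0} and {S1}.
No further refinement is possible. Final partition (5 blocks): {S0} | {S2,S4} | {S6} | {S3} | {S1}.
S0 and S1 end up in different blocks, so they are distinguishable. For instance, the string 'qp' is accepted from only S0.

No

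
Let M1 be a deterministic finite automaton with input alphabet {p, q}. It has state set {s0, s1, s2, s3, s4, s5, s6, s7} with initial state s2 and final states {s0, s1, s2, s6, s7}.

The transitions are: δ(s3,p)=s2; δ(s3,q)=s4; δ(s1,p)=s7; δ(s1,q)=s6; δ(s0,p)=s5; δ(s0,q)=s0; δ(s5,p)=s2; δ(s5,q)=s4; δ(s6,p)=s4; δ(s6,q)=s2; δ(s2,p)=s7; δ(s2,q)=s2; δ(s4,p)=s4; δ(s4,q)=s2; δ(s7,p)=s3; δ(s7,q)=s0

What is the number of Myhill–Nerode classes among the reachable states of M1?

4

Reachable states from the start: {s0,s2,s3,s4,s5,s7}. Unreachable: {s1,s6} — drop them.
Initial partition by acceptance: {s0,s2,s7} | {s3,s4,s5}.
Split {s0,s2,s7} by δ(·,p) → {s0,s7} and {s2}.
Split {s3,s4,s5} by δ(·,p) → {s3,s5} and {s4}.
The partition is now stable with 4 blocks: {s0,s7} | {s3,s5} | {s2} | {s4}.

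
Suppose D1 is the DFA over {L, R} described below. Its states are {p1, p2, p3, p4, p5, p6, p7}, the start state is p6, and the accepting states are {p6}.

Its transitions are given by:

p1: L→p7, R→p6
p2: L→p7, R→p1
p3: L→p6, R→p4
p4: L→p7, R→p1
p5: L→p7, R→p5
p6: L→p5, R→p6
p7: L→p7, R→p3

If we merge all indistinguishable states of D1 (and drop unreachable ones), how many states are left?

First remove the unreachable states {p2}; 6 states remain.
P0 = {p6} | {p1,p3,p4,p5,p7}.
Refine {p1,p3,p4,p5,p7} on symbol L: members go to different blocks, giving {p1,p4,p5,p7} and {p3}.
On input R, block {p1,p4,p5,p7} splits into {p4,p5} and {p1} and {p7}.
Split {p4,p5} by δ(·,R) → {p4} and {p5}.
No further refinement is possible. Final partition (6 blocks): {p6} | {p4} | {p3} | {p1} | {p7} | {p5}.

6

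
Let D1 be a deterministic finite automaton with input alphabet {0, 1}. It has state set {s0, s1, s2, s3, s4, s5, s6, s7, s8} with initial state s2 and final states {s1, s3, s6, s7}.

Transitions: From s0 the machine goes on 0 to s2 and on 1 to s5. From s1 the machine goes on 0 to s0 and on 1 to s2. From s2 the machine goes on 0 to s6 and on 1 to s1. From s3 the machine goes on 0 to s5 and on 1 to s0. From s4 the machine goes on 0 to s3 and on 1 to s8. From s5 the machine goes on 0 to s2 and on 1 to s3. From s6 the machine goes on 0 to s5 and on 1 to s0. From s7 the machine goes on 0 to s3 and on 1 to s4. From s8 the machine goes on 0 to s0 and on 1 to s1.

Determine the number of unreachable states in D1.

3

Starting at s2 and following transitions, the reachable set is {s0, s1, s2, s3, s5, s6}. That leaves s4, s7, s8 unreachable — 3 in total.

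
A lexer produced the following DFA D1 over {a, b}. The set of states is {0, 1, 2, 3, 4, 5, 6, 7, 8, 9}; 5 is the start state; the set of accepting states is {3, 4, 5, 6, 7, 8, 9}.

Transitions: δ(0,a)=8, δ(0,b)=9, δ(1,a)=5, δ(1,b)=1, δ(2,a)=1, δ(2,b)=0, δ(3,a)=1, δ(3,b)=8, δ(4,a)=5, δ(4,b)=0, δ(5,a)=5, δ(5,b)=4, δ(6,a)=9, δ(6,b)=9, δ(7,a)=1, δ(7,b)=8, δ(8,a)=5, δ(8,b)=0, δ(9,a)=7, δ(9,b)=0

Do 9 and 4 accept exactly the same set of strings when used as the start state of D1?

States {2,3,6} cannot be reached from the start state, so discard them.
Start with accepting vs non-accepting: {4,5,7,8,9} | {0,1}.
Refine {4,5,7,8,9} on symbol a: members go to different blocks, giving {4,5,8,9} and {7}.
On input a, block {4,5,8,9} splits into {4,5,8} and {9}.
Refine {4,5,8} on symbol b: members go to different blocks, giving {4,8} and {5}.
Refine {0,1} on symbol a: members go to different blocks, giving {0} and {1}.
No further refinement is possible. Final partition (6 blocks): {4,8} | {0} | {7} | {9} | {5} | {1}.
9 and 4 end up in different blocks, so they are distinguishable. For instance, the string 'aa' is accepted from only 4.

No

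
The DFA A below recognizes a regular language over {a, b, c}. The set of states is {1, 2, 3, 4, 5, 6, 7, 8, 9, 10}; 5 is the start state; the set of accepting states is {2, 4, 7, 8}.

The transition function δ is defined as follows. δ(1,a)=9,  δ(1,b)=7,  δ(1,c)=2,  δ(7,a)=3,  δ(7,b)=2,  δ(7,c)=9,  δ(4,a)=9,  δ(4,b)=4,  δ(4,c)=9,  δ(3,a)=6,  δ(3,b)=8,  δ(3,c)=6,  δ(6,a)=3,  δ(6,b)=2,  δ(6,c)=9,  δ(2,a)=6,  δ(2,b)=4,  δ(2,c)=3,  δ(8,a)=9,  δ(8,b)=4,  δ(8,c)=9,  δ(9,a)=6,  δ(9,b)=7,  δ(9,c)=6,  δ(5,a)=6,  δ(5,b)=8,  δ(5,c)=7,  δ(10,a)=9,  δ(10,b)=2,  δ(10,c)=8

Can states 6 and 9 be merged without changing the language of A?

Yes

First remove the unreachable states {1,10}; 8 states remain.
P0 = {2,4,7,8} | {3,5,6,9}.
On input c, block {3,5,6,9} splits into {3,6,9} and {5}.
Stable partition: {2,4,7,8} | {3,6,9} | {5} — 3 equivalence classes.
6 and 9 lie in the same block of the stable partition, so they are equivalent — no string distinguishes them.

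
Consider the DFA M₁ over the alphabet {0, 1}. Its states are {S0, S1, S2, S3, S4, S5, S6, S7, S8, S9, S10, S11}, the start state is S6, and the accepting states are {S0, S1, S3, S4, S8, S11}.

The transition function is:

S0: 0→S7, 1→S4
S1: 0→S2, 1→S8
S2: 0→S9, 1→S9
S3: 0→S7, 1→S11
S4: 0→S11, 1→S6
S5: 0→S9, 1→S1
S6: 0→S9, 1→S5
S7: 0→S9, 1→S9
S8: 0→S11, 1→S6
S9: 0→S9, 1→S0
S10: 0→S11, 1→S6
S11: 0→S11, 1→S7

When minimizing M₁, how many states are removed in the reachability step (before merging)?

2

No path from S6 leads to S3, S10; the other 10 states are all reachable.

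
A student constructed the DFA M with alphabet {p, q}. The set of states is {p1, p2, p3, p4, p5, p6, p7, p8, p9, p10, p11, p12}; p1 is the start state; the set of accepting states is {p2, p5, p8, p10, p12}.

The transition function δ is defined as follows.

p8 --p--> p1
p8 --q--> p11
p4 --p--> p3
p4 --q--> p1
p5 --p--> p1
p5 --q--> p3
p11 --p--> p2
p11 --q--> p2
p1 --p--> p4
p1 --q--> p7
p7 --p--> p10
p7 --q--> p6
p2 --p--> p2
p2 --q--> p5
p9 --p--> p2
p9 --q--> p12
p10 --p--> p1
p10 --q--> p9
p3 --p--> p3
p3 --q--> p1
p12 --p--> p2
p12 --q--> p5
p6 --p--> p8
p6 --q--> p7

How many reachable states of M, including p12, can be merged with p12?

P0 = {p2,p5,p8,p10,p12} | {p1,p3,p4,p6,p7,p9,p11}.
Refine {p2,p5,p8,p10,p12} on symbol p: members go to different blocks, giving {p5,p8,p10} and {p2,p12}.
Refine {p1,p3,p4,p6,p7,p9,p11} on symbol p: members go to different blocks, giving {p1,p3,p4} and {p6,p7} and {p9,p11}.
Split {p5,p8,p10} by δ(·,q) → {p8,p10} and {p5}.
On input q, block {p1,p3,p4} splits into {p3,p4} and {p1}.
Stable partition: {p8,p10} | {p3,p4} | {p2,p12} | {p6,p7} | {p9,p11} | {p5} | {p1} — 7 equivalence classes.
The equivalence class containing p12 is {p2,p12}, of size 2.

2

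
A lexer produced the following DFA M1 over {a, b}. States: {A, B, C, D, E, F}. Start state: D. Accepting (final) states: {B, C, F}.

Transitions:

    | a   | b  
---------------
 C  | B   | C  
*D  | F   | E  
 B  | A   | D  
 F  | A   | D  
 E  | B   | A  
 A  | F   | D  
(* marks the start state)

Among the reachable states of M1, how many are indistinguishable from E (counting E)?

3

First remove the unreachable states {C}; 5 states remain.
P0 = {B,F} | {A,D,E}.
The partition is now stable with 2 blocks: {B,F} | {A,D,E}.
State E belongs to the block {A,D,E}, which has 3 states.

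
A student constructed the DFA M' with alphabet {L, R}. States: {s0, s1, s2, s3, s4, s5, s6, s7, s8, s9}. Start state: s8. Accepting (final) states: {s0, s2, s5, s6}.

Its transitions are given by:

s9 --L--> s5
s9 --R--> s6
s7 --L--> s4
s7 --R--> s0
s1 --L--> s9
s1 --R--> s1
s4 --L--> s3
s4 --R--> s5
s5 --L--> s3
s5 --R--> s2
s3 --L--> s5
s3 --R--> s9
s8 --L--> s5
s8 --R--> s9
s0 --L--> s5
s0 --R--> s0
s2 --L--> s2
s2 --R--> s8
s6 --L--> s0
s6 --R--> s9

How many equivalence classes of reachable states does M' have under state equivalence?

Reachable states from the start: {s0,s2,s3,s5,s6,s8,s9}. Unreachable: {s1,s4,s7} — drop them.
P0 = {s0,s2,s5,s6} | {s3,s8,s9}.
Refine {s0,s2,s5,s6} on symbol L: members go to different blocks, giving {s0,s2,s6} and {s5}.
Split {s0,s2,s6} by δ(·,L) → {s2,s6} and {s0}.
Refine {s2,s6} on symbol L: members go to different blocks, giving {s2} and {s6}.
Split {s3,s8,s9} by δ(·,R) → {s3,s8} and {s9}.
No further refinement is possible. Final partition (6 blocks): {s2} | {s3,s8} | {s5} | {s0} | {s6} | {s9}.

6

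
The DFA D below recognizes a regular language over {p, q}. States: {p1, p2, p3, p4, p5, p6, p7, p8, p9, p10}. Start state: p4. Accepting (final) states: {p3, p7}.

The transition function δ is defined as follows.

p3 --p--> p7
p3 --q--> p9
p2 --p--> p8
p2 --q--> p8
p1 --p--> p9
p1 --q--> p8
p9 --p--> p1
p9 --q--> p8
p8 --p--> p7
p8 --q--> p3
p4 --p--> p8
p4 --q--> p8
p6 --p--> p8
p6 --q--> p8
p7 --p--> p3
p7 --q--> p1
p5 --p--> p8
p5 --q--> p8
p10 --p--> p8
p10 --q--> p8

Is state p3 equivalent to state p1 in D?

No

First remove the unreachable states {p2,p5,p6,p10}; 6 states remain.
P0 = {p3,p7} | {p1,p4,p8,p9}.
Split {p1,p4,p8,p9} by δ(·,p) → {p1,p4,p9} and {p8}.
On input p, block {p1,p4,p9} splits into {p1,p9} and {p4}.
No further refinement is possible. Final partition (4 blocks): {p3,p7} | {p1,p9} | {p8} | {p4}.
p3 and p1 end up in different blocks, so they are distinguishable. For instance, the string 'ε' is accepted from only p3.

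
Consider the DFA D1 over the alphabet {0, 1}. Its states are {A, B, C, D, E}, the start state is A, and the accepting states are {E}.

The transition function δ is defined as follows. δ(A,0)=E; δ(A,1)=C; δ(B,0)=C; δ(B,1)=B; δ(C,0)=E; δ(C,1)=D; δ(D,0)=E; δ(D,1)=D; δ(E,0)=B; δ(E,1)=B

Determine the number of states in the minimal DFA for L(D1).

3

Start with accepting vs non-accepting: {E} | {A,B,C,D}.
Split {A,B,C,D} by δ(·,0) → {A,C,D} and {B}.
Stable partition: {E} | {A,C,D} | {B} — 3 equivalence classes.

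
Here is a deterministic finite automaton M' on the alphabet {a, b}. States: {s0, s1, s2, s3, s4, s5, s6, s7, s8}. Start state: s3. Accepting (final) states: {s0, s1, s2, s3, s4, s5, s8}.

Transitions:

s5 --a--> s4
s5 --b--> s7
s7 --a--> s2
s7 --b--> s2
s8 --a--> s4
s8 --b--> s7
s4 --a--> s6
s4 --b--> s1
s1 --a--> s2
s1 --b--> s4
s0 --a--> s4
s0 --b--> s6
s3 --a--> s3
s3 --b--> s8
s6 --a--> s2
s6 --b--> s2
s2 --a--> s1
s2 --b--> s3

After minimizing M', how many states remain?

6

Reachable states from the start: {s1,s2,s3,s4,s6,s7,s8}. Unreachable: {s0,s5} — drop them.
Initial partition by acceptance: {s1,s2,s3,s4,s8} | {s6,s7}.
Refine {s1,s2,s3,s4,s8} on symbol a: members go to different blocks, giving {s1,s2,s3,s8} and {s4}.
Split {s1,s2,s3,s8} by δ(·,a) → {s1,s2,s3} and {s8}.
Split {s1,s2,s3} by δ(·,b) → {s1} and {s2} and {s3}.
The partition is now stable with 6 blocks: {s1} | {s6,s7} | {s4} | {s8} | {s2} | {s3}.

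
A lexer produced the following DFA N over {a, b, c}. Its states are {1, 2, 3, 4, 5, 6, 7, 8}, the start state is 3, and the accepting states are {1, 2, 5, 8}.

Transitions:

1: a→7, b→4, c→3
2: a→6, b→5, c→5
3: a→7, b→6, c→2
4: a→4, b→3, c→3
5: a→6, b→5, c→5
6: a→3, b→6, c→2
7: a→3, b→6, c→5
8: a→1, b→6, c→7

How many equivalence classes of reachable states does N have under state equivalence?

2

First remove the unreachable states {1,4,8}; 5 states remain.
P0 = {2,5} | {3,6,7}.
The partition is now stable with 2 blocks: {2,5} | {3,6,7}.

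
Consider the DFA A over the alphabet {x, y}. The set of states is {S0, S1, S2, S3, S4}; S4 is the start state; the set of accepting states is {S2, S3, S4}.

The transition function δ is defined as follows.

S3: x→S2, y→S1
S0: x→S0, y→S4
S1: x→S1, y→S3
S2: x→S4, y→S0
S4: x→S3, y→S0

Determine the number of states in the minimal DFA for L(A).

All states are reachable from the start state.
Start with accepting vs non-accepting: {S2,S3,S4} | {S0,S1}.
The partition is now stable with 2 blocks: {S2,S3,S4} | {S0,S1}.

2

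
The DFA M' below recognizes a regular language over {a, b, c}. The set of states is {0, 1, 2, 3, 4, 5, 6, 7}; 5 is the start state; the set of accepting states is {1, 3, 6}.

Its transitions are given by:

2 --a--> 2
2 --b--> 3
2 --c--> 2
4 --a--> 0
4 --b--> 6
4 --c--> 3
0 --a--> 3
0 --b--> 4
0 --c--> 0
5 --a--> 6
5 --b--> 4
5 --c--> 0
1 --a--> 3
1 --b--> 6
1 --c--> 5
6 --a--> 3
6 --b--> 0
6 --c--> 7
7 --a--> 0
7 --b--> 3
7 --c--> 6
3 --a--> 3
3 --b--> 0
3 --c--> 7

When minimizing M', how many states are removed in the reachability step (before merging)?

BFS from 5 reaches {0, 3, 4, 5, 6, 7}; the 2 state(s) 1, 2 are never visited.

2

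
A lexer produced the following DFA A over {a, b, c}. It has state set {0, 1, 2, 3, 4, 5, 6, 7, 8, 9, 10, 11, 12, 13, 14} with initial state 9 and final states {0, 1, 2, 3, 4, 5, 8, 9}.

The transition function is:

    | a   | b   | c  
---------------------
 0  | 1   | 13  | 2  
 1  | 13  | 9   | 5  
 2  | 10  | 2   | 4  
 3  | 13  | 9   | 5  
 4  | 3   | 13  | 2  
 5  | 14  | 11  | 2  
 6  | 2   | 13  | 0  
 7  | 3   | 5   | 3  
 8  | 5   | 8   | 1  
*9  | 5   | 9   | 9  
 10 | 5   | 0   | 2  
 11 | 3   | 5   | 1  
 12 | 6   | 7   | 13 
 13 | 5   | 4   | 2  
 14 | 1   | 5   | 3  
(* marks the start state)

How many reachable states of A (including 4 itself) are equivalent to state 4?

First remove the unreachable states {6,7,8,12}; 11 states remain.
P0 = {0,1,2,3,4,5,9} | {10,11,13,14}.
Refine {0,1,2,3,4,5,9} on symbol a: members go to different blocks, giving {1,2,3,5} and {0,4,9}.
Refine {1,2,3,5} on symbol b: members go to different blocks, giving {1,3} and {2} and {5}.
Split {10,11,13,14} by δ(·,a) → {10,13} and {11,14}.
Split {0,4,9} by δ(·,a) → {0,4} and {9}.
Stable partition: {1,3} | {10,13} | {0,4} | {2} | {5} | {11,14} | {9} — 7 equivalence classes.
The equivalence class containing 4 is {0,4}, of size 2.

2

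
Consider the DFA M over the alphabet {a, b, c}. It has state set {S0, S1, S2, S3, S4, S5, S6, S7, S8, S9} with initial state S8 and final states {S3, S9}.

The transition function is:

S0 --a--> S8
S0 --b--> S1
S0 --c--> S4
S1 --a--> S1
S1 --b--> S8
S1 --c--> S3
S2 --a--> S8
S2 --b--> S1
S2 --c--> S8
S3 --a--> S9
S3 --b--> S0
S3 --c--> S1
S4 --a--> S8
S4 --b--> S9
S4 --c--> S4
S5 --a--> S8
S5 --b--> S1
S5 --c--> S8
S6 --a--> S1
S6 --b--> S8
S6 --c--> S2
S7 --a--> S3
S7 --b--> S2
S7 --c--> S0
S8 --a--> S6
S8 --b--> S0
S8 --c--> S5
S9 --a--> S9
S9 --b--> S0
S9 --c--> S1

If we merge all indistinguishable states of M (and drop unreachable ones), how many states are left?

Reachable states from the start: {S0,S1,S2,S3,S4,S5,S6,S8,S9}. Unreachable: {S7} — drop them.
Initial partition by acceptance: {S3,S9} | {S0,S1,S2,S4,S5,S6,S8}.
On input b, block {S0,S1,S2,S4,S5,S6,S8} splits into {S0,S1,S2,S5,S6,S8} and {S4}.
Refine {S0,S1,S2,S5,S6,S8} on symbol c: members go to different blocks, giving {S2,S5,S6,S8} and {S0} and {S1}.
On input a, block {S2,S5,S6,S8} splits into {S2,S5,S8} and {S6}.
Refine {S2,S5,S8} on symbol a: members go to different blocks, giving {S2,S5} and {S8}.
Stable partition: {S3,S9} | {S2,S5} | {S4} | {S0} | {S1} | {S6} | {S8} — 7 equivalence classes.

7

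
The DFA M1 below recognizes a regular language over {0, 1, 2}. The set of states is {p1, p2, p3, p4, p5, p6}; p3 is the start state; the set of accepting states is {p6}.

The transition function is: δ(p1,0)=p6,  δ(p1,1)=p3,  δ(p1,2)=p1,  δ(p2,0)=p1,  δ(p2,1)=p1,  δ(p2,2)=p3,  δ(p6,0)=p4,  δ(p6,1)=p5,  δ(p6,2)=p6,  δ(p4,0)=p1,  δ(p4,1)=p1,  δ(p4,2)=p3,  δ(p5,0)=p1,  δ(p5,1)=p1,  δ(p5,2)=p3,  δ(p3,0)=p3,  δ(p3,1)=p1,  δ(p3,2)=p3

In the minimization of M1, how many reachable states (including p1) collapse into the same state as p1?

First remove the unreachable states {p2}; 5 states remain.
Start with accepting vs non-accepting: {p6} | {p1,p3,p4,p5}.
On input 0, block {p1,p3,p4,p5} splits into {p3,p4,p5} and {p1}.
Refine {p3,p4,p5} on symbol 0: members go to different blocks, giving {p4,p5} and {p3}.
The partition is now stable with 4 blocks: {p6} | {p4,p5} | {p1} | {p3}.
The equivalence class containing p1 is {p1}, of size 1.

1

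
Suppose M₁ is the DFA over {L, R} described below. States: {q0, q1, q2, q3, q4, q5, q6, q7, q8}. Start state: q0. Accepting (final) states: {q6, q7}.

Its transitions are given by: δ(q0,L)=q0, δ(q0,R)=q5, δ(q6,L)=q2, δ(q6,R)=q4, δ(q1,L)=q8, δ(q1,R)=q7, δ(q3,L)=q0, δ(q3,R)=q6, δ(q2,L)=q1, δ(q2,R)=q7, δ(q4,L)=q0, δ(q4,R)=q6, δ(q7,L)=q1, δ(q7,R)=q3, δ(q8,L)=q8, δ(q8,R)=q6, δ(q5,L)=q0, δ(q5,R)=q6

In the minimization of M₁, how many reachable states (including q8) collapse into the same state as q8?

3

Every state is reachable, so we keep all 9.
Initial partition by acceptance: {q6,q7} | {q0,q1,q2,q3,q4,q5,q8}.
Refine {q0,q1,q2,q3,q4,q5,q8} on symbol R: members go to different blocks, giving {q1,q2,q3,q4,q5,q8} and {q0}.
Refine {q1,q2,q3,q4,q5,q8} on symbol L: members go to different blocks, giving {q1,q2,q8} and {q3,q4,q5}.
No further refinement is possible. Final partition (4 blocks): {q6,q7} | {q1,q2,q8} | {q0} | {q3,q4,q5}.
The equivalence class containing q8 is {q1,q2,q8}, of size 3.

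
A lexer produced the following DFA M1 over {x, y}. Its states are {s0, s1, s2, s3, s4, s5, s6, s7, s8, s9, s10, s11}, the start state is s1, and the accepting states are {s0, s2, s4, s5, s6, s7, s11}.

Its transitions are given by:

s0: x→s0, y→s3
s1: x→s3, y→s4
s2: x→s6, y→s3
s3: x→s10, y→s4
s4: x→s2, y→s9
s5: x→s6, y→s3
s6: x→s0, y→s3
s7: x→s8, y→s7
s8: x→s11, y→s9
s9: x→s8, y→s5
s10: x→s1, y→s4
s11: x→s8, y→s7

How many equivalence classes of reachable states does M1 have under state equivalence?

All states are reachable from the start state.
Start with accepting vs non-accepting: {s0,s2,s4,s5,s6,s7,s11} | {s1,s3,s8,s9,s10}.
Split {s0,s2,s4,s5,s6,s7,s11} by δ(·,x) → {s0,s2,s4,s5,s6} and {s7,s11}.
Split {s1,s3,s8,s9,s10} by δ(·,x) → {s1,s3,s9,s10} and {s8}.
Split {s1,s3,s9,s10} by δ(·,x) → {s1,s3,s10} and {s9}.
On input y, block {s0,s2,s4,s5,s6} splits into {s0,s2,s5,s6} and {s4}.
The partition is now stable with 6 blocks: {s0,s2,s5,s6} | {s1,s3,s10} | {s7,s11} | {s8} | {s9} | {s4}.

6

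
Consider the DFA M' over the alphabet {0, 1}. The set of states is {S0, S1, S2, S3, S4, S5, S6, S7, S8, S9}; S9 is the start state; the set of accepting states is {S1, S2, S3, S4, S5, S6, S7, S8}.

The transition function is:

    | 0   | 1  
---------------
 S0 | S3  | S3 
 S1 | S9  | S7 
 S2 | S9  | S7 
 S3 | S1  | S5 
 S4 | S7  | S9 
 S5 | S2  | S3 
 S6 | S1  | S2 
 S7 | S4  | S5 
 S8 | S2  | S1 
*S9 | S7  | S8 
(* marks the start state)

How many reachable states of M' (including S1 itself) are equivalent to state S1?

Reachable states from the start: {S1,S2,S3,S4,S5,S7,S8,S9}. Unreachable: {S0,S6} — drop them.
Initial partition by acceptance: {S1,S2,S3,S4,S5,S7,S8} | {S9}.
Split {S1,S2,S3,S4,S5,S7,S8} by δ(·,0) → {S3,S4,S5,S7,S8} and {S1,S2}.
Refine {S3,S4,S5,S7,S8} on symbol 0: members go to different blocks, giving {S3,S5,S8} and {S4,S7}.
Refine {S3,S5,S8} on symbol 1: members go to different blocks, giving {S3,S5} and {S8}.
On input 1, block {S4,S7} splits into {S4} and {S7}.
No further refinement is possible. Final partition (6 blocks): {S3,S5} | {S9} | {S1,S2} | {S4} | {S8} | {S7}.
State S1 belongs to the block {S1,S2}, which has 2 states.

2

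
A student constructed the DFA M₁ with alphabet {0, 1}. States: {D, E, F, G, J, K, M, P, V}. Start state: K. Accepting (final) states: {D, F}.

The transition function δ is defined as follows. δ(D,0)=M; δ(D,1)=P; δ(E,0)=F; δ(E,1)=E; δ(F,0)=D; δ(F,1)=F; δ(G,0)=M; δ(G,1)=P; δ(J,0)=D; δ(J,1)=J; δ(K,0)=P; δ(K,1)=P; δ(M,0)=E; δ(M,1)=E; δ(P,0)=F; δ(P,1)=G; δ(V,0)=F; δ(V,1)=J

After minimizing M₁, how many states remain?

7

Reachable states from the start: {D,E,F,G,K,M,P}. Unreachable: {J,V} — drop them.
P0 = {D,F} | {E,G,K,M,P}.
Refine {D,F} on symbol 0: members go to different blocks, giving {D} and {F}.
Refine {E,G,K,M,P} on symbol 0: members go to different blocks, giving {G,K,M} and {E,P}.
Refine {G,K,M} on symbol 0: members go to different blocks, giving {K,M} and {G}.
On input 1, block {E,P} splits into {P} and {E}.
On input 0, block {K,M} splits into {M} and {K}.
The partition is now stable with 7 blocks: {D} | {M} | {F} | {P} | {G} | {E} | {K}.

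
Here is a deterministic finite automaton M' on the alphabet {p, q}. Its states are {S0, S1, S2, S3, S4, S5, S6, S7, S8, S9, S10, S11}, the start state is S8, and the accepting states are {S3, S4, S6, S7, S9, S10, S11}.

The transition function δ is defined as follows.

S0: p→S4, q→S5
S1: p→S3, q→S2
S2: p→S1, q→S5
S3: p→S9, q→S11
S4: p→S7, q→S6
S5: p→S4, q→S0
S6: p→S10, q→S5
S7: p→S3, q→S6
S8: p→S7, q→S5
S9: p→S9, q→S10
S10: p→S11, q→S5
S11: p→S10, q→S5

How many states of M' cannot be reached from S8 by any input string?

No path from S8 leads to S1, S2; the other 10 states are all reachable.

2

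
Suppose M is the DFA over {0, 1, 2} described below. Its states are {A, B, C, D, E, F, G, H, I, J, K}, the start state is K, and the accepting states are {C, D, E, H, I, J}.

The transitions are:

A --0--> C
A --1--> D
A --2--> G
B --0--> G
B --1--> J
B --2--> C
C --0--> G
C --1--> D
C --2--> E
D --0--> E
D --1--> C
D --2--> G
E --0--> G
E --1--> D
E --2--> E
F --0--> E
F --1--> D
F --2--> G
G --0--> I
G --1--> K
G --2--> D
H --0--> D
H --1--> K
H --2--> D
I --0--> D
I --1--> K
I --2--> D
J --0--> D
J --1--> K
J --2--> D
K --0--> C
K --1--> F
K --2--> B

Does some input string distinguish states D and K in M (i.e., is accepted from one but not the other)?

Reachable states from the start: {B,C,D,E,F,G,I,J,K}. Unreachable: {A,H} — drop them.
Initial partition by acceptance: {C,D,E,I,J} | {B,F,G,K}.
Refine {C,D,E,I,J} on symbol 0: members go to different blocks, giving {D,I,J} and {C,E}.
On input 0, block {D,I,J} splits into {I,J} and {D}.
Split {B,F,G,K} by δ(·,0) → {F,K} and {B} and {G}.
Split {F,K} by δ(·,1) → {F} and {K}.
The partition is now stable with 7 blocks: {I,J} | {F} | {C,E} | {D} | {B} | {G} | {K}.
D and K end up in different blocks, so they are distinguishable. For instance, the string 'ε' is accepted from only D.

Yes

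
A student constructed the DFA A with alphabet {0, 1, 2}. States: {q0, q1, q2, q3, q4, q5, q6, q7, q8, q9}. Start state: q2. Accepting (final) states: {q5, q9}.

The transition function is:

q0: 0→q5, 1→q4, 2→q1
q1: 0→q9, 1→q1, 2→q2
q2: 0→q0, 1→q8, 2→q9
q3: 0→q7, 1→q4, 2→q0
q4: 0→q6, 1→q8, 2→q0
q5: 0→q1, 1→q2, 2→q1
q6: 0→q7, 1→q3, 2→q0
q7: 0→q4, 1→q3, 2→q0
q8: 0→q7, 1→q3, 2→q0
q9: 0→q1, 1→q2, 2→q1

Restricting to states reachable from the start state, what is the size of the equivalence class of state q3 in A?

5

Every state is reachable, so we keep all 10.
Initial partition by acceptance: {q5,q9} | {q0,q1,q2,q3,q4,q6,q7,q8}.
On input 0, block {q0,q1,q2,q3,q4,q6,q7,q8} splits into {q2,q3,q4,q6,q7,q8} and {q0,q1}.
Split {q2,q3,q4,q6,q7,q8} by δ(·,0) → {q3,q4,q6,q7,q8} and {q2}.
Split {q0,q1} by δ(·,1) → {q0} and {q1}.
Stable partition: {q5,q9} | {q3,q4,q6,q7,q8} | {q0} | {q2} | {q1} — 5 equivalence classes.
State q3 belongs to the block {q3,q4,q6,q7,q8}, which has 5 states.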